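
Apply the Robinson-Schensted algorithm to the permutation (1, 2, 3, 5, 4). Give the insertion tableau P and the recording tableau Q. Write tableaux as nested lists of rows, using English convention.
Insert each entry of the permutation into P by Schensted row insertion, recording in Q the position of each new cell.

Insert 1: appended to row 1. P = [[1]].
Insert 2: appended to row 1. P = [[1, 2]].
Insert 3: appended to row 1. P = [[1, 2, 3]].
Insert 5: appended to row 1. P = [[1, 2, 3, 5]].
Insert 4: 4 bumps 5 from row 1; 5 starts row 2. P = [[1, 2, 3, 4], [5]].

So P = [[1, 2, 3, 4], [5]], Q = [[1, 2, 3, 4], [5]].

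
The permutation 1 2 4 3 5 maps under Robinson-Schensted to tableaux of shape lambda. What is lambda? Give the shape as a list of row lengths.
RSK row insertion gives P = [[1, 2, 3, 5], [4]], which has shape [4, 1].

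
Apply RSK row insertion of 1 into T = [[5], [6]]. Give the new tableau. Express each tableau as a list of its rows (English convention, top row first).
[[1], [5], [6]]

In row 1, 1 replaces 5 (the leftmost entry greater than 1); 5 is bumped to row 2. In row 2, 5 replaces 6 (the leftmost entry greater than 5); 6 is bumped to row 3. 6 starts a new row 3. The new tableau is [[1], [5], [6]].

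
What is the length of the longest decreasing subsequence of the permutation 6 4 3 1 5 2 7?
4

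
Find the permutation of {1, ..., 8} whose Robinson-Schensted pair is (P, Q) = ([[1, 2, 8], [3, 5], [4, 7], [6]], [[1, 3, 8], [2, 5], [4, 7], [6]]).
6 4 7 3 5 1 2 8

Reverse the RSK construction: for i from n down to 1, find the cell of Q containing i, remove the entry at that cell from P, and reverse-bump it up through P; the value ejected from row 1 is w(i).

Step i=8: Q has 8 at row 1, column 3; remove that cell from P, ejecting 8. So w(8) = 8. P is now [[1, 2], [3, 5], [4, 7], [6]].
Step i=7: Q has 7 at row 3, column 2; remove 7 from row 3 of P and reverse-bump: 7 enters row 2 and ejects 5; 5 enters row 1 and ejects 2. So w(7) = 2. P is now [[1, 5], [3, 7], [4], [6]].
Step i=6: Q has 6 at row 4, column 1; remove 6 from row 4 of P and reverse-bump: 6 enters row 3 and ejects 4; 4 enters row 2 and ejects 3; 3 enters row 1 and ejects 1. So w(6) = 1. P is now [[3, 5], [4, 7], [6]].
Step i=5: Q has 5 at row 2, column 2; remove 7 from row 2 of P and reverse-bump: 7 enters row 1 and ejects 5. So w(5) = 5. P is now [[3, 7], [4], [6]].
Step i=4: Q has 4 at row 3, column 1; remove 6 from row 3 of P and reverse-bump: 6 enters row 2 and ejects 4; 4 enters row 1 and ejects 3. So w(4) = 3. P is now [[4, 7], [6]].
Step i=3: Q has 3 at row 1, column 2; remove that cell from P, ejecting 7. So w(3) = 7. P is now [[4], [6]].
Step i=2: Q has 2 at row 2, column 1; remove 6 from row 2 of P and reverse-bump: 6 enters row 1 and ejects 4. So w(2) = 4. P is now [[6]].
Step i=1: Q has 1 at row 1, column 1; remove that cell from P, ejecting 6. So w(1) = 6. P is now [].

So w = 6 4 7 3 5 1 2 8.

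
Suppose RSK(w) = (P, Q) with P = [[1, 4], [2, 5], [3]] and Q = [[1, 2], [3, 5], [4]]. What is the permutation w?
3 5 2 1 4

Reverse RSK: for i = n, n-1, ..., 1, locate i in Q, remove the corresponding corner cell from P, and reverse-bump its entry up through P; the value ejected from row 1 is w(i).

So w = 3 5 2 1 4.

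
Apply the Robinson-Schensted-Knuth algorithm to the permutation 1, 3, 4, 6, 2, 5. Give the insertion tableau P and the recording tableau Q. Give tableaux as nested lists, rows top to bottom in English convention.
Insert each entry of the permutation into P by Schensted row insertion, recording in Q the position of each new cell.

Insert 1: appended to row 1. P = [[1]].
Insert 3: appended to row 1. P = [[1, 3]].
Insert 4: appended to row 1. P = [[1, 3, 4]].
Insert 6: appended to row 1. P = [[1, 3, 4, 6]].
Insert 2: 2 bumps 3 from row 1; 3 starts row 2. P = [[1, 2, 4, 6], [3]].
Insert 5: 5 bumps 6 from row 1; 6 appends to row 2. P = [[1, 2, 4, 5], [3, 6]].

So P = [[1, 2, 4, 5], [3, 6]], Q = [[1, 2, 3, 4], [5, 6]].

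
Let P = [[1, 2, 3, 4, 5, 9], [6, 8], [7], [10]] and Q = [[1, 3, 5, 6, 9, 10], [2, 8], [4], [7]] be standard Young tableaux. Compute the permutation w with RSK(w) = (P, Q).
10 1 7 2 6 8 3 4 5 9

Reverse the RSK construction: for i from n down to 1, find the cell of Q containing i, remove the entry at that cell from P, and reverse-bump it up through P; the value ejected from row 1 is w(i).

Step i=10: Q has 10 at row 1, column 6; remove that cell from P, ejecting 9. So w(10) = 9. P is now [[1, 2, 3, 4, 5], [6, 8], [7], [10]].
Step i=9: Q has 9 at row 1, column 5; remove that cell from P, ejecting 5. So w(9) = 5. P is now [[1, 2, 3, 4], [6, 8], [7], [10]].
Step i=8: Q has 8 at row 2, column 2; remove 8 from row 2 of P and reverse-bump: 8 enters row 1 and ejects 4. So w(8) = 4. P is now [[1, 2, 3, 8], [6], [7], [10]].
Step i=7: Q has 7 at row 4, column 1; remove 10 from row 4 of P and reverse-bump: 10 enters row 3 and ejects 7; 7 enters row 2 and ejects 6; 6 enters row 1 and ejects 3. So w(7) = 3. P is now [[1, 2, 6, 8], [7], [10]].
Step i=6: Q has 6 at row 1, column 4; remove that cell from P, ejecting 8. So w(6) = 8. P is now [[1, 2, 6], [7], [10]].
Step i=5: Q has 5 at row 1, column 3; remove that cell from P, ejecting 6. So w(5) = 6. P is now [[1, 2], [7], [10]].
Step i=4: Q has 4 at row 3, column 1; remove 10 from row 3 of P and reverse-bump: 10 enters row 2 and ejects 7; 7 enters row 1 and ejects 2. So w(4) = 2. P is now [[1, 7], [10]].
Step i=3: Q has 3 at row 1, column 2; remove that cell from P, ejecting 7. So w(3) = 7. P is now [[1], [10]].
Step i=2: Q has 2 at row 2, column 1; remove 10 from row 2 of P and reverse-bump: 10 enters row 1 and ejects 1. So w(2) = 1. P is now [[10]].
Step i=1: Q has 1 at row 1, column 1; remove that cell from P, ejecting 10. So w(1) = 10. P is now [].

So w = 10 1 7 2 6 8 3 4 5 9.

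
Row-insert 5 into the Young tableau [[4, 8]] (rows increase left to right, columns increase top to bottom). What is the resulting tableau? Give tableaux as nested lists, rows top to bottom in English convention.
[[4, 5], [8]]

In row 1, 5 replaces 8 (the leftmost entry greater than 5); 8 is bumped to row 2. 8 starts a new row 2. The new tableau is [[4, 5], [8]].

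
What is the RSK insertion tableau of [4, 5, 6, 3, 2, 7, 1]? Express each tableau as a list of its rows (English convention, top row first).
Insert 4: appended to row 1. P = [[4]].
Insert 5: appended to row 1. P = [[4, 5]].
Insert 6: appended to row 1. P = [[4, 5, 6]].
Insert 3: 3 bumps 4 from row 1; 4 starts row 2. P = [[3, 5, 6], [4]].
Insert 2: 2 bumps 3 from row 1; 3 bumps 4 from row 2; 4 starts row 3. P = [[2, 5, 6], [3], [4]].
Insert 7: appended to row 1. P = [[2, 5, 6, 7], [3], [4]].
Insert 1: 1 bumps 2 from row 1; 2 bumps 3 from row 2; 3 bumps 4 from row 3; 4 starts row 4. P = [[1, 5, 6, 7], [2], [3], [4]].

So P = [[1, 5, 6, 7], [2], [3], [4]].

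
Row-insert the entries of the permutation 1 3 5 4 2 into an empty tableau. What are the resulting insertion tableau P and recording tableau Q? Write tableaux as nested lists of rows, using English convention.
P = [[1, 2, 4], [3], [5]], Q = [[1, 2, 3], [4], [5]]

Insert each entry of the permutation into P by Schensted row insertion, recording in Q the position of each new cell.

Insert 1: appended to row 1. P = [[1]].
Insert 3: appended to row 1. P = [[1, 3]].
Insert 5: appended to row 1. P = [[1, 3, 5]].
Insert 4: 4 bumps 5 from row 1; 5 starts row 2. P = [[1, 3, 4], [5]].
Insert 2: 2 bumps 3 from row 1; 3 bumps 5 from row 2; 5 starts row 3. P = [[1, 2, 4], [3], [5]].

So P = [[1, 2, 4], [3], [5]], Q = [[1, 2, 3], [4], [5]].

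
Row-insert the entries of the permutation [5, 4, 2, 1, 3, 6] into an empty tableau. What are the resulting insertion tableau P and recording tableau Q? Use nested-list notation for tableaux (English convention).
Insert each entry of the permutation into P by Schensted row insertion, recording in Q the position of each new cell.

Insert 5: appended to row 1. P = [[5]].
Insert 4: 4 bumps 5 from row 1; 5 starts row 2. P = [[4], [5]].
Insert 2: 2 bumps 4 from row 1; 4 bumps 5 from row 2; 5 starts row 3. P = [[2], [4], [5]].
Insert 1: 1 bumps 2 from row 1; 2 bumps 4 from row 2; 4 bumps 5 from row 3; 5 starts row 4. P = [[1], [2], [4], [5]].
Insert 3: appended to row 1. P = [[1, 3], [2], [4], [5]].
Insert 6: appended to row 1. P = [[1, 3, 6], [2], [4], [5]].

So P = [[1, 3, 6], [2], [4], [5]], Q = [[1, 5, 6], [2], [3], [4]].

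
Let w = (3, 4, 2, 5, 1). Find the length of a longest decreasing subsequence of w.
3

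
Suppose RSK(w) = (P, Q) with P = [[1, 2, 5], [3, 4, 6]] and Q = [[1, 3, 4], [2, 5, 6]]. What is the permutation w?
Reverse the RSK construction: for i from n down to 1, find the cell of Q containing i, remove the entry at that cell from P, and reverse-bump it up through P; the value ejected from row 1 is w(i).

Step i=6: Q has 6 at row 2, column 3; remove 6 from row 2 of P and reverse-bump: 6 enters row 1 and ejects 5. So w(6) = 5. P is now [[1, 2, 6], [3, 4]].
Step i=5: Q has 5 at row 2, column 2; remove 4 from row 2 of P and reverse-bump: 4 enters row 1 and ejects 2. So w(5) = 2. P is now [[1, 4, 6], [3]].
Step i=4: Q has 4 at row 1, column 3; remove that cell from P, ejecting 6. So w(4) = 6. P is now [[1, 4], [3]].
Step i=3: Q has 3 at row 1, column 2; remove that cell from P, ejecting 4. So w(3) = 4. P is now [[1], [3]].
Step i=2: Q has 2 at row 2, column 1; remove 3 from row 2 of P and reverse-bump: 3 enters row 1 and ejects 1. So w(2) = 1. P is now [[3]].
Step i=1: Q has 1 at row 1, column 1; remove that cell from P, ejecting 3. So w(1) = 3. P is now [].

So w = 3 1 4 6 2 5.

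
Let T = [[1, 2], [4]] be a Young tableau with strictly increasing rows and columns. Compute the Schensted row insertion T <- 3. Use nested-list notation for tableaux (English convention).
[[1, 2, 3], [4]]

3 is larger than every entry of row 1, so it is appended to row 1. The new tableau is [[1, 2, 3], [4]].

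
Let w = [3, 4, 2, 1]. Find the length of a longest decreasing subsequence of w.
3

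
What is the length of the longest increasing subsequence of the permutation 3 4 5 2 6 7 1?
5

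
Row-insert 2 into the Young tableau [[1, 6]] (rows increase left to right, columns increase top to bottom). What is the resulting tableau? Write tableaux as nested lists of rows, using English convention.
[[1, 2], [6]]

In row 1, 2 replaces 6 (the leftmost entry greater than 2); 6 is bumped to row 2. 6 starts a new row 2. The new tableau is [[1, 2], [6]].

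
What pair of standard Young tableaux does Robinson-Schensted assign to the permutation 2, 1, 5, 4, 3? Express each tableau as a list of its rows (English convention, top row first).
Insert each entry of the permutation into P by Schensted row insertion, recording in Q the position of each new cell.

Insert 2: appended to row 1. P = [[2]], Q = [[1]].
Insert 1: 1 bumps 2 from row 1; 2 starts row 2. P = [[1], [2]], Q = [[1], [2]].
Insert 5: appended to row 1. P = [[1, 5], [2]], Q = [[1, 3], [2]].
Insert 4: 4 bumps 5 from row 1; 5 appends to row 2. P = [[1, 4], [2, 5]], Q = [[1, 3], [2, 4]].
Insert 3: 3 bumps 4 from row 1; 4 bumps 5 from row 2; 5 starts row 3. P = [[1, 3], [2, 4], [5]], Q = [[1, 3], [2, 4], [5]].

So P = [[1, 3], [2, 4], [5]], Q = [[1, 3], [2, 4], [5]].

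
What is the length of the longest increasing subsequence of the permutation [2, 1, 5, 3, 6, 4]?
3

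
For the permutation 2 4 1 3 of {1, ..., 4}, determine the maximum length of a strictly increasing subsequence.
2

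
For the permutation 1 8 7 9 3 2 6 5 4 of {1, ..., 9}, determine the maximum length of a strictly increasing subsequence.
3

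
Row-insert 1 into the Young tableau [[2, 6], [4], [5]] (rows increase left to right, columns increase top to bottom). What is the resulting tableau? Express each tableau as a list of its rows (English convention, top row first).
In row 1, 1 replaces 2 (the leftmost entry greater than 1); 2 is bumped to row 2. In row 2, 2 replaces 4 (the leftmost entry greater than 2); 4 is bumped to row 3. In row 3, 4 replaces 5 (the leftmost entry greater than 4); 5 is bumped to row 4. 5 starts a new row 4. The new tableau is [[1, 6], [2], [4], [5]].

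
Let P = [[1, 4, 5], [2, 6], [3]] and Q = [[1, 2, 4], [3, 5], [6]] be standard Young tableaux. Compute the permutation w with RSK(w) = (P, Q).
3 4 2 6 5 1

Reverse the RSK construction: for i from n down to 1, find the cell of Q containing i, remove the entry at that cell from P, and reverse-bump it up through P; the value ejected from row 1 is w(i).

Step i=6: Q has 6 at row 3, column 1; remove 3 from row 3 of P and reverse-bump: 3 enters row 2 and ejects 2; 2 enters row 1 and ejects 1. So w(6) = 1. P is now [[2, 4, 5], [3, 6]].
Step i=5: Q has 5 at row 2, column 2; remove 6 from row 2 of P and reverse-bump: 6 enters row 1 and ejects 5. So w(5) = 5. P is now [[2, 4, 6], [3]].
Step i=4: Q has 4 at row 1, column 3; remove that cell from P, ejecting 6. So w(4) = 6. P is now [[2, 4], [3]].
Step i=3: Q has 3 at row 2, column 1; remove 3 from row 2 of P and reverse-bump: 3 enters row 1 and ejects 2. So w(3) = 2. P is now [[3, 4]].
Step i=2: Q has 2 at row 1, column 2; remove that cell from P, ejecting 4. So w(2) = 4. P is now [[3]].
Step i=1: Q has 1 at row 1, column 1; remove that cell from P, ejecting 3. So w(1) = 3. P is now [].

So w = 3 4 2 6 5 1.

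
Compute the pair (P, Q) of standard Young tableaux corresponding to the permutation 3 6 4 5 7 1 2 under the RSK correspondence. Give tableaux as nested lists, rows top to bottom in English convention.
Insert each entry of the permutation into P by Schensted row insertion, recording in Q the position of each new cell.

Insert 3: appended to row 1. P = [[3]], Q = [[1]].
Insert 6: appended to row 1. P = [[3, 6]], Q = [[1, 2]].
Insert 4: 4 bumps 6 from row 1; 6 starts row 2. P = [[3, 4], [6]], Q = [[1, 2], [3]].
Insert 5: appended to row 1. P = [[3, 4, 5], [6]], Q = [[1, 2, 4], [3]].
Insert 7: appended to row 1. P = [[3, 4, 5, 7], [6]], Q = [[1, 2, 4, 5], [3]].
Insert 1: 1 bumps 3 from row 1; 3 bumps 6 from row 2; 6 starts row 3. P = [[1, 4, 5, 7], [3], [6]], Q = [[1, 2, 4, 5], [3], [6]].
Insert 2: 2 bumps 4 from row 1; 4 appends to row 2. P = [[1, 2, 5, 7], [3, 4], [6]], Q = [[1, 2, 4, 5], [3, 7], [6]].

So P = [[1, 2, 5, 7], [3, 4], [6]], Q = [[1, 2, 4, 5], [3, 7], [6]].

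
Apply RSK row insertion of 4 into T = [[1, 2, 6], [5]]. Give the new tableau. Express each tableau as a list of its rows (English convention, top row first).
[[1, 2, 4], [5, 6]]

In row 1, 4 replaces 6 (the leftmost entry greater than 4); 6 is bumped to row 2. 6 is appended to row 2. The new tableau is [[1, 2, 4], [5, 6]].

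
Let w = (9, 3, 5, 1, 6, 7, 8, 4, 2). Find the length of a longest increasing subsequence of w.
5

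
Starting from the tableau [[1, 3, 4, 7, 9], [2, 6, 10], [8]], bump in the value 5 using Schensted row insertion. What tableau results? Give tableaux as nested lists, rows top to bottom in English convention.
[[1, 3, 4, 5, 9], [2, 6, 7], [8, 10]]

In row 1, 5 replaces 7 (the leftmost entry greater than 5); 7 is bumped to row 2. In row 2, 7 replaces 10 (the leftmost entry greater than 7); 10 is bumped to row 3. 10 is appended to row 3. The new tableau is [[1, 3, 4, 5, 9], [2, 6, 7], [8, 10]].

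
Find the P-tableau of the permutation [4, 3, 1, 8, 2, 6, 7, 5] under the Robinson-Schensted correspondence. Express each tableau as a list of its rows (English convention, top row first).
P = [[1, 2, 5, 7], [3, 6], [4, 8]]

Insert 4: appended to row 1. P = [[4]].
Insert 3: 3 bumps 4 from row 1; 4 starts row 2. P = [[3], [4]].
Insert 1: 1 bumps 3 from row 1; 3 bumps 4 from row 2; 4 starts row 3. P = [[1], [3], [4]].
Insert 8: appended to row 1. P = [[1, 8], [3], [4]].
Insert 2: 2 bumps 8 from row 1; 8 appends to row 2. P = [[1, 2], [3, 8], [4]].
Insert 6: appended to row 1. P = [[1, 2, 6], [3, 8], [4]].
Insert 7: appended to row 1. P = [[1, 2, 6, 7], [3, 8], [4]].
Insert 5: 5 bumps 6 from row 1; 6 bumps 8 from row 2; 8 appends to row 3. P = [[1, 2, 5, 7], [3, 6], [4, 8]].

So P = [[1, 2, 5, 7], [3, 6], [4, 8]].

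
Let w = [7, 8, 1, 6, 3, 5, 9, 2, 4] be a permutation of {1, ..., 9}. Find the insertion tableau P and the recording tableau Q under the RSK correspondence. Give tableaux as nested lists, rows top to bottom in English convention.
Insert each entry of the permutation into P by Schensted row insertion, recording in Q the position of each new cell.

Insert 7: appended to row 1. P = [[7]].
Insert 8: appended to row 1. P = [[7, 8]].
Insert 1: 1 bumps 7 from row 1; 7 starts row 2. P = [[1, 8], [7]].
Insert 6: 6 bumps 8 from row 1; 8 appends to row 2. P = [[1, 6], [7, 8]].
Insert 3: 3 bumps 6 from row 1; 6 bumps 7 from row 2; 7 starts row 3. P = [[1, 3], [6, 8], [7]].
Insert 5: appended to row 1. P = [[1, 3, 5], [6, 8], [7]].
Insert 9: appended to row 1. P = [[1, 3, 5, 9], [6, 8], [7]].
Insert 2: 2 bumps 3 from row 1; 3 bumps 6 from row 2; 6 bumps 7 from row 3; 7 starts row 4. P = [[1, 2, 5, 9], [3, 8], [6], [7]].
Insert 4: 4 bumps 5 from row 1; 5 bumps 8 from row 2; 8 appends to row 3. P = [[1, 2, 4, 9], [3, 5], [6, 8], [7]].

So P = [[1, 2, 4, 9], [3, 5], [6, 8], [7]], Q = [[1, 2, 6, 7], [3, 4], [5, 9], [8]].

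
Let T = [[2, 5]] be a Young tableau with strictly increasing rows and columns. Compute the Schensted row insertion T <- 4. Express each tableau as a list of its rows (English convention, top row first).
[[2, 4], [5]]

In row 1, 4 replaces 5 (the leftmost entry greater than 4); 5 is bumped to row 2. 5 starts a new row 2. The new tableau is [[2, 4], [5]].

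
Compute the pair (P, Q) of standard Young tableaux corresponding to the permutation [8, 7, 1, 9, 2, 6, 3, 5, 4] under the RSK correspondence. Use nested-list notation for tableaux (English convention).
Insert each entry of the permutation into P by Schensted row insertion, recording in Q the position of each new cell.

After inserting 8: P = [[8]].
After inserting 7: P = [[7], [8]].
After inserting 1: P = [[1], [7], [8]].
After inserting 9: P = [[1, 9], [7], [8]].
After inserting 2: P = [[1, 2], [7, 9], [8]].
After inserting 6: P = [[1, 2, 6], [7, 9], [8]].
After inserting 3: P = [[1, 2, 3], [6, 9], [7], [8]].
After inserting 5: P = [[1, 2, 3, 5], [6, 9], [7], [8]].
After inserting 4: P = [[1, 2, 3, 4], [5, 9], [6], [7], [8]].

So P = [[1, 2, 3, 4], [5, 9], [6], [7], [8]], Q = [[1, 4, 6, 8], [2, 5], [3], [7], [9]].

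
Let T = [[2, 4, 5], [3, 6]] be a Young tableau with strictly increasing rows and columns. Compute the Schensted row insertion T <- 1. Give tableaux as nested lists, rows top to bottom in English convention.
In row 1, 1 replaces 2 (the leftmost entry greater than 1); 2 is bumped to row 2. In row 2, 2 replaces 3 (the leftmost entry greater than 2); 3 is bumped to row 3. 3 starts a new row 3. The new tableau is [[1, 4, 5], [2, 6], [3]].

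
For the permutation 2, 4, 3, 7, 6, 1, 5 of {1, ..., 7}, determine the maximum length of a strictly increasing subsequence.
3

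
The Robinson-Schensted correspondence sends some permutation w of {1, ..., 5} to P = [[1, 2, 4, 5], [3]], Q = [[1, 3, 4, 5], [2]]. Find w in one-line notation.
3 1 2 4 5

Reverse the RSK construction: for i from n down to 1, find the cell of Q containing i, remove the entry at that cell from P, and reverse-bump it up through P; the value ejected from row 1 is w(i).

Step i=5: Q has 5 at row 1, column 4; remove that cell from P, ejecting 5. So w(5) = 5. P is now [[1, 2, 4], [3]].
Step i=4: Q has 4 at row 1, column 3; remove that cell from P, ejecting 4. So w(4) = 4. P is now [[1, 2], [3]].
Step i=3: Q has 3 at row 1, column 2; remove that cell from P, ejecting 2. So w(3) = 2. P is now [[1], [3]].
Step i=2: Q has 2 at row 2, column 1; remove 3 from row 2 of P and reverse-bump: 3 enters row 1 and ejects 1. So w(2) = 1. P is now [[3]].
Step i=1: Q has 1 at row 1, column 1; remove that cell from P, ejecting 3. So w(1) = 3. P is now [].

So w = 3 1 2 4 5.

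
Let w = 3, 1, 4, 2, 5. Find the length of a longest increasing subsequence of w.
3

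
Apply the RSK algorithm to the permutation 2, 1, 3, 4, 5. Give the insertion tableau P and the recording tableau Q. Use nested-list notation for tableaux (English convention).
P = [[1, 3, 4, 5], [2]], Q = [[1, 3, 4, 5], [2]]

Insert each entry of the permutation into P by Schensted row insertion, recording in Q the position of each new cell.

Insert 2: appended to row 1. P = [[2]].
Insert 1: 1 bumps 2 from row 1; 2 starts row 2. P = [[1], [2]].
Insert 3: appended to row 1. P = [[1, 3], [2]].
Insert 4: appended to row 1. P = [[1, 3, 4], [2]].
Insert 5: appended to row 1. P = [[1, 3, 4, 5], [2]].

So P = [[1, 3, 4, 5], [2]], Q = [[1, 3, 4, 5], [2]].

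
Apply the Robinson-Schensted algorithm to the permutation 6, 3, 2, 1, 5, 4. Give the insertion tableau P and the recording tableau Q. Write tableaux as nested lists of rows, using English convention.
P = [[1, 4], [2, 5], [3], [6]], Q = [[1, 5], [2, 6], [3], [4]]

Insert each entry of the permutation into P by Schensted row insertion, recording in Q the position of each new cell.

Insert 6: appended to row 1. P = [[6]], Q = [[1]].
Insert 3: 3 bumps 6 from row 1; 6 starts row 2. P = [[3], [6]], Q = [[1], [2]].
Insert 2: 2 bumps 3 from row 1; 3 bumps 6 from row 2; 6 starts row 3. P = [[2], [3], [6]], Q = [[1], [2], [3]].
Insert 1: 1 bumps 2 from row 1; 2 bumps 3 from row 2; 3 bumps 6 from row 3; 6 starts row 4. P = [[1], [2], [3], [6]], Q = [[1], [2], [3], [4]].
Insert 5: appended to row 1. P = [[1, 5], [2], [3], [6]], Q = [[1, 5], [2], [3], [4]].
Insert 4: 4 bumps 5 from row 1; 5 appends to row 2. P = [[1, 4], [2, 5], [3], [6]], Q = [[1, 5], [2, 6], [3], [4]].

So P = [[1, 4], [2, 5], [3], [6]], Q = [[1, 5], [2, 6], [3], [4]].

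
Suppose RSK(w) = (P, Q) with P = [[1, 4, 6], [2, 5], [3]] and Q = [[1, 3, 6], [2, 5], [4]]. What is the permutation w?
3 2 5 1 4 6

Reverse the RSK construction: for i from n down to 1, find the cell of Q containing i, remove the entry at that cell from P, and reverse-bump it up through P; the value ejected from row 1 is w(i).

Step i=6: Q has 6 at row 1, column 3; remove that cell from P, ejecting 6. So w(6) = 6. P is now [[1, 4], [2, 5], [3]].
Step i=5: Q has 5 at row 2, column 2; remove 5 from row 2 of P and reverse-bump: 5 enters row 1 and ejects 4. So w(5) = 4. P is now [[1, 5], [2], [3]].
Step i=4: Q has 4 at row 3, column 1; remove 3 from row 3 of P and reverse-bump: 3 enters row 2 and ejects 2; 2 enters row 1 and ejects 1. So w(4) = 1. P is now [[2, 5], [3]].
Step i=3: Q has 3 at row 1, column 2; remove that cell from P, ejecting 5. So w(3) = 5. P is now [[2], [3]].
Step i=2: Q has 2 at row 2, column 1; remove 3 from row 2 of P and reverse-bump: 3 enters row 1 and ejects 2. So w(2) = 2. P is now [[3]].
Step i=1: Q has 1 at row 1, column 1; remove that cell from P, ejecting 3. So w(1) = 3. P is now [].

So w = 3 2 5 1 4 6.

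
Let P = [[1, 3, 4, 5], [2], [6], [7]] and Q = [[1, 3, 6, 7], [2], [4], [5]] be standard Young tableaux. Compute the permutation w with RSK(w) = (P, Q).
7 2 6 3 1 4 5

Reverse the RSK construction: for i from n down to 1, find the cell of Q containing i, remove the entry at that cell from P, and reverse-bump it up through P; the value ejected from row 1 is w(i).

Step i=7: Q has 7 at row 1, column 4; remove that cell from P, ejecting 5. So w(7) = 5. P is now [[1, 3, 4], [2], [6], [7]].
Step i=6: Q has 6 at row 1, column 3; remove that cell from P, ejecting 4. So w(6) = 4. P is now [[1, 3], [2], [6], [7]].
Step i=5: Q has 5 at row 4, column 1; remove 7 from row 4 of P and reverse-bump: 7 enters row 3 and ejects 6; 6 enters row 2 and ejects 2; 2 enters row 1 and ejects 1. So w(5) = 1. P is now [[2, 3], [6], [7]].
Step i=4: Q has 4 at row 3, column 1; remove 7 from row 3 of P and reverse-bump: 7 enters row 2 and ejects 6; 6 enters row 1 and ejects 3. So w(4) = 3. P is now [[2, 6], [7]].
Step i=3: Q has 3 at row 1, column 2; remove that cell from P, ejecting 6. So w(3) = 6. P is now [[2], [7]].
Step i=2: Q has 2 at row 2, column 1; remove 7 from row 2 of P and reverse-bump: 7 enters row 1 and ejects 2. So w(2) = 2. P is now [[7]].
Step i=1: Q has 1 at row 1, column 1; remove that cell from P, ejecting 7. So w(1) = 7. P is now [].

So w = 7 2 6 3 1 4 5.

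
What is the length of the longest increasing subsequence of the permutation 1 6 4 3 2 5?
3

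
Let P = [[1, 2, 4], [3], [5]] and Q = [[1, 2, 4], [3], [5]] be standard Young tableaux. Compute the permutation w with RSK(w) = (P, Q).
1 5 3 4 2

Reverse the RSK construction: for i from n down to 1, find the cell of Q containing i, remove the entry at that cell from P, and reverse-bump it up through P; the value ejected from row 1 is w(i).

Step i=5: Q has 5 at row 3, column 1; remove 5 from row 3 of P and reverse-bump: 5 enters row 2 and ejects 3; 3 enters row 1 and ejects 2. So w(5) = 2. P is now [[1, 3, 4], [5]].
Step i=4: Q has 4 at row 1, column 3; remove that cell from P, ejecting 4. So w(4) = 4. P is now [[1, 3], [5]].
Step i=3: Q has 3 at row 2, column 1; remove 5 from row 2 of P and reverse-bump: 5 enters row 1 and ejects 3. So w(3) = 3. P is now [[1, 5]].
Step i=2: Q has 2 at row 1, column 2; remove that cell from P, ejecting 5. So w(2) = 5. P is now [[1]].
Step i=1: Q has 1 at row 1, column 1; remove that cell from P, ejecting 1. So w(1) = 1. P is now [].

So w = 1 5 3 4 2.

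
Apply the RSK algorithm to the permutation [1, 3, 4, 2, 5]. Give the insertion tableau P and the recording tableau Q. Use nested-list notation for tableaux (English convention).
Insert each entry of the permutation into P by Schensted row insertion, recording in Q the position of each new cell.

Insert 1: appended to row 1. P = [[1]].
Insert 3: appended to row 1. P = [[1, 3]].
Insert 4: appended to row 1. P = [[1, 3, 4]].
Insert 2: 2 bumps 3 from row 1; 3 starts row 2. P = [[1, 2, 4], [3]].
Insert 5: appended to row 1. P = [[1, 2, 4, 5], [3]].

So P = [[1, 2, 4, 5], [3]], Q = [[1, 2, 3, 5], [4]].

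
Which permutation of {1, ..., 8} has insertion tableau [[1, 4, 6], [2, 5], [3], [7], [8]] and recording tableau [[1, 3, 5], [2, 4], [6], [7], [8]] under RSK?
Reverse the RSK construction: for i from n down to 1, find the cell of Q containing i, remove the entry at that cell from P, and reverse-bump it up through P; the value ejected from row 1 is w(i).

Step i=8: Q has 8 at row 5, column 1; remove 8 from row 5 of P and reverse-bump: 8 enters row 4 and ejects 7; 7 enters row 3 and ejects 3; 3 enters row 2 and ejects 2; 2 enters row 1 and ejects 1. So w(8) = 1. P is now [[2, 4, 6], [3, 5], [7], [8]].
Step i=7: Q has 7 at row 4, column 1; remove 8 from row 4 of P and reverse-bump: 8 enters row 3 and ejects 7; 7 enters row 2 and ejects 5; 5 enters row 1 and ejects 4. So w(7) = 4. P is now [[2, 5, 6], [3, 7], [8]].
Step i=6: Q has 6 at row 3, column 1; remove 8 from row 3 of P and reverse-bump: 8 enters row 2 and ejects 7; 7 enters row 1 and ejects 6. So w(6) = 6. P is now [[2, 5, 7], [3, 8]].
Step i=5: Q has 5 at row 1, column 3; remove that cell from P, ejecting 7. So w(5) = 7. P is now [[2, 5], [3, 8]].
Step i=4: Q has 4 at row 2, column 2; remove 8 from row 2 of P and reverse-bump: 8 enters row 1 and ejects 5. So w(4) = 5. P is now [[2, 8], [3]].
Step i=3: Q has 3 at row 1, column 2; remove that cell from P, ejecting 8. So w(3) = 8. P is now [[2], [3]].
Step i=2: Q has 2 at row 2, column 1; remove 3 from row 2 of P and reverse-bump: 3 enters row 1 and ejects 2. So w(2) = 2. P is now [[3]].
Step i=1: Q has 1 at row 1, column 1; remove that cell from P, ejecting 3. So w(1) = 3. P is now [].

So w = 3 2 8 5 7 6 4 1.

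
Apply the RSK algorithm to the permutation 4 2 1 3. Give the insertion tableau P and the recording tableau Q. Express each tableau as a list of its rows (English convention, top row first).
Insert each entry of the permutation into P by Schensted row insertion, recording in Q the position of each new cell.

Insert 4: appended to row 1. P = [[4]].
Insert 2: 2 bumps 4 from row 1; 4 starts row 2. P = [[2], [4]].
Insert 1: 1 bumps 2 from row 1; 2 bumps 4 from row 2; 4 starts row 3. P = [[1], [2], [4]].
Insert 3: appended to row 1. P = [[1, 3], [2], [4]].

So P = [[1, 3], [2], [4]], Q = [[1, 4], [2], [3]].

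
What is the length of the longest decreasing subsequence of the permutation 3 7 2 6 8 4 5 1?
4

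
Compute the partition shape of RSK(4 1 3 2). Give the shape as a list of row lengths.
Row-insert each entry into an empty tableau.

After inserting 4: P = [[4]].
After inserting 1: P = [[1], [4]].
After inserting 3: P = [[1, 3], [4]].
After inserting 2: P = [[1, 2], [3], [4]].

The final insertion tableau P = [[1, 2], [3], [4]] has shape [2, 1, 1].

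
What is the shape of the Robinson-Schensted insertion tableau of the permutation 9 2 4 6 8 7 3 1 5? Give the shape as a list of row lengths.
Row-insert each entry into an empty tableau.

After inserting 9: P = [[9]].
After inserting 2: P = [[2], [9]].
After inserting 4: P = [[2, 4], [9]].
After inserting 6: P = [[2, 4, 6], [9]].
After inserting 8: P = [[2, 4, 6, 8], [9]].
After inserting 7: P = [[2, 4, 6, 7], [8], [9]].
After inserting 3: P = [[2, 3, 6, 7], [4], [8], [9]].
After inserting 1: P = [[1, 3, 6, 7], [2], [4], [8], [9]].
After inserting 5: P = [[1, 3, 5, 7], [2, 6], [4], [8], [9]].

The final insertion tableau P = [[1, 3, 5, 7], [2, 6], [4], [8], [9]] has shape [4, 2, 1, 1, 1].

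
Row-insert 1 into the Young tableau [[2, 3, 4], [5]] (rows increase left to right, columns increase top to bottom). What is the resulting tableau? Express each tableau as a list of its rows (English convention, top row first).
[[1, 3, 4], [2], [5]]

In row 1, 1 replaces 2 (the leftmost entry greater than 1); 2 is bumped to row 2. In row 2, 2 replaces 5 (the leftmost entry greater than 2); 5 is bumped to row 3. 5 starts a new row 3. The new tableau is [[1, 3, 4], [2], [5]].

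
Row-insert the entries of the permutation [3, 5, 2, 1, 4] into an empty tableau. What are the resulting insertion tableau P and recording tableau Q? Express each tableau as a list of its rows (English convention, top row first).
Insert each entry of the permutation into P by Schensted row insertion, recording in Q the position of each new cell.

Insert 3: appended to row 1. P = [[3]], Q = [[1]].
Insert 5: appended to row 1. P = [[3, 5]], Q = [[1, 2]].
Insert 2: 2 bumps 3 from row 1; 3 starts row 2. P = [[2, 5], [3]], Q = [[1, 2], [3]].
Insert 1: 1 bumps 2 from row 1; 2 bumps 3 from row 2; 3 starts row 3. P = [[1, 5], [2], [3]], Q = [[1, 2], [3], [4]].
Insert 4: 4 bumps 5 from row 1; 5 appends to row 2. P = [[1, 4], [2, 5], [3]], Q = [[1, 2], [3, 5], [4]].

So P = [[1, 4], [2, 5], [3]], Q = [[1, 2], [3, 5], [4]].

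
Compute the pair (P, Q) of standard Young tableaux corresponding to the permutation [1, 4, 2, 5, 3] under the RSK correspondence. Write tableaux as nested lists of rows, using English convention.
Insert each entry of the permutation into P by Schensted row insertion, recording in Q the position of each new cell.

Insert 1: appended to row 1. P = [[1]].
Insert 4: appended to row 1. P = [[1, 4]].
Insert 2: 2 bumps 4 from row 1; 4 starts row 2. P = [[1, 2], [4]].
Insert 5: appended to row 1. P = [[1, 2, 5], [4]].
Insert 3: 3 bumps 5 from row 1; 5 appends to row 2. P = [[1, 2, 3], [4, 5]].

So P = [[1, 2, 3], [4, 5]], Q = [[1, 2, 4], [3, 5]].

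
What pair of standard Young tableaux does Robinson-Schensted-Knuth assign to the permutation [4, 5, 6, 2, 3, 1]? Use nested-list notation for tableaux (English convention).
P = [[1, 3, 6], [2, 5], [4]], Q = [[1, 2, 3], [4, 5], [6]]

Insert each entry of the permutation into P by Schensted row insertion, recording in Q the position of each new cell.

Insert 4: appended to row 1. P = [[4]], Q = [[1]].
Insert 5: appended to row 1. P = [[4, 5]], Q = [[1, 2]].
Insert 6: appended to row 1. P = [[4, 5, 6]], Q = [[1, 2, 3]].
Insert 2: 2 bumps 4 from row 1; 4 starts row 2. P = [[2, 5, 6], [4]], Q = [[1, 2, 3], [4]].
Insert 3: 3 bumps 5 from row 1; 5 appends to row 2. P = [[2, 3, 6], [4, 5]], Q = [[1, 2, 3], [4, 5]].
Insert 1: 1 bumps 2 from row 1; 2 bumps 4 from row 2; 4 starts row 3. P = [[1, 3, 6], [2, 5], [4]], Q = [[1, 2, 3], [4, 5], [6]].

So P = [[1, 3, 6], [2, 5], [4]], Q = [[1, 2, 3], [4, 5], [6]].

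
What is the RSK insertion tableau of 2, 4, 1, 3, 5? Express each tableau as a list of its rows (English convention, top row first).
P = [[1, 3, 5], [2, 4]]

Insert 2: appended to row 1. P = [[2]].
Insert 4: appended to row 1. P = [[2, 4]].
Insert 1: 1 bumps 2 from row 1; 2 starts row 2. P = [[1, 4], [2]].
Insert 3: 3 bumps 4 from row 1; 4 appends to row 2. P = [[1, 3], [2, 4]].
Insert 5: appended to row 1. P = [[1, 3, 5], [2, 4]].

So P = [[1, 3, 5], [2, 4]].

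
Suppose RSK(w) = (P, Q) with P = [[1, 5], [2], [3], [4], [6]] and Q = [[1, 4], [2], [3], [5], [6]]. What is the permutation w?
Reverse the RSK construction: for i from n down to 1, find the cell of Q containing i, remove the entry at that cell from P, and reverse-bump it up through P; the value ejected from row 1 is w(i).

Step i=6: Q has 6 at row 5, column 1; remove 6 from row 5 of P and reverse-bump: 6 enters row 4 and ejects 4; 4 enters row 3 and ejects 3; 3 enters row 2 and ejects 2; 2 enters row 1 and ejects 1. So w(6) = 1. P is now [[2, 5], [3], [4], [6]].
Step i=5: Q has 5 at row 4, column 1; remove 6 from row 4 of P and reverse-bump: 6 enters row 3 and ejects 4; 4 enters row 2 and ejects 3; 3 enters row 1 and ejects 2. So w(5) = 2. P is now [[3, 5], [4], [6]].
Step i=4: Q has 4 at row 1, column 2; remove that cell from P, ejecting 5. So w(4) = 5. P is now [[3], [4], [6]].
Step i=3: Q has 3 at row 3, column 1; remove 6 from row 3 of P and reverse-bump: 6 enters row 2 and ejects 4; 4 enters row 1 and ejects 3. So w(3) = 3. P is now [[4], [6]].
Step i=2: Q has 2 at row 2, column 1; remove 6 from row 2 of P and reverse-bump: 6 enters row 1 and ejects 4. So w(2) = 4. P is now [[6]].
Step i=1: Q has 1 at row 1, column 1; remove that cell from P, ejecting 6. So w(1) = 6. P is now [].

So w = 6 4 3 5 2 1.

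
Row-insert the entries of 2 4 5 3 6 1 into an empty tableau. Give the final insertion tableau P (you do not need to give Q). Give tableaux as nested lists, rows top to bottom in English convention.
P = [[1, 3, 5, 6], [2], [4]]

Insert 2: appended to row 1. P = [[2]].
Insert 4: appended to row 1. P = [[2, 4]].
Insert 5: appended to row 1. P = [[2, 4, 5]].
Insert 3: 3 bumps 4 from row 1; 4 starts row 2. P = [[2, 3, 5], [4]].
Insert 6: appended to row 1. P = [[2, 3, 5, 6], [4]].
Insert 1: 1 bumps 2 from row 1; 2 bumps 4 from row 2; 4 starts row 3. P = [[1, 3, 5, 6], [2], [4]].

So P = [[1, 3, 5, 6], [2], [4]].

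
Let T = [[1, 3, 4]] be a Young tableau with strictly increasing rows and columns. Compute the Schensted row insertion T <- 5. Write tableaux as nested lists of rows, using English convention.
[[1, 3, 4, 5]]

5 is larger than every entry of row 1, so it is appended to row 1. The new tableau is [[1, 3, 4, 5]].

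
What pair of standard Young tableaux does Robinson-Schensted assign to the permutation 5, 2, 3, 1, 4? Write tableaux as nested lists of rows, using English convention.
Insert each entry of the permutation into P by Schensted row insertion, recording in Q the position of each new cell.

Insert 5: appended to row 1. P = [[5]].
Insert 2: 2 bumps 5 from row 1; 5 starts row 2. P = [[2], [5]].
Insert 3: appended to row 1. P = [[2, 3], [5]].
Insert 1: 1 bumps 2 from row 1; 2 bumps 5 from row 2; 5 starts row 3. P = [[1, 3], [2], [5]].
Insert 4: appended to row 1. P = [[1, 3, 4], [2], [5]].

So P = [[1, 3, 4], [2], [5]], Q = [[1, 3, 5], [2], [4]].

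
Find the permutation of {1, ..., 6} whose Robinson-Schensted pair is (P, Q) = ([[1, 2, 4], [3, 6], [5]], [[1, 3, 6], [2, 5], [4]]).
5 3 6 1 2 4

Reverse the RSK construction: for i from n down to 1, find the cell of Q containing i, remove the entry at that cell from P, and reverse-bump it up through P; the value ejected from row 1 is w(i).

Step i=6: Q has 6 at row 1, column 3; remove that cell from P, ejecting 4. So w(6) = 4. P is now [[1, 2], [3, 6], [5]].
Step i=5: Q has 5 at row 2, column 2; remove 6 from row 2 of P and reverse-bump: 6 enters row 1 and ejects 2. So w(5) = 2. P is now [[1, 6], [3], [5]].
Step i=4: Q has 4 at row 3, column 1; remove 5 from row 3 of P and reverse-bump: 5 enters row 2 and ejects 3; 3 enters row 1 and ejects 1. So w(4) = 1. P is now [[3, 6], [5]].
Step i=3: Q has 3 at row 1, column 2; remove that cell from P, ejecting 6. So w(3) = 6. P is now [[3], [5]].
Step i=2: Q has 2 at row 2, column 1; remove 5 from row 2 of P and reverse-bump: 5 enters row 1 and ejects 3. So w(2) = 3. P is now [[5]].
Step i=1: Q has 1 at row 1, column 1; remove that cell from P, ejecting 5. So w(1) = 5. P is now [].

So w = 5 3 6 1 2 4.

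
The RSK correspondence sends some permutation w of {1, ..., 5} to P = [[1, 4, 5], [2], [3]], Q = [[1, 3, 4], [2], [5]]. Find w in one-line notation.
3 2 4 5 1

Reverse RSK: for i = n, n-1, ..., 1, locate i in Q, remove the corresponding corner cell from P, and reverse-bump its entry up through P; the value ejected from row 1 is w(i).

So w = 3 2 4 5 1.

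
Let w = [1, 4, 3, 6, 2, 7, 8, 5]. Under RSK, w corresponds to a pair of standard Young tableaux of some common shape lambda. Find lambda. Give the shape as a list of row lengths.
[5, 2, 1]

RSK row insertion gives P = [[1, 2, 5, 7, 8], [3, 6], [4]], which has shape [5, 2, 1].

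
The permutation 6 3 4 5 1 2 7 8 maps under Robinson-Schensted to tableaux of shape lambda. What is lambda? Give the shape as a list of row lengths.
[5, 2, 1]

Row-insert each entry into an empty tableau.

After inserting 6: P = [[6]].
After inserting 3: P = [[3], [6]].
After inserting 4: P = [[3, 4], [6]].
After inserting 5: P = [[3, 4, 5], [6]].
After inserting 1: P = [[1, 4, 5], [3], [6]].
After inserting 2: P = [[1, 2, 5], [3, 4], [6]].
After inserting 7: P = [[1, 2, 5, 7], [3, 4], [6]].
After inserting 8: P = [[1, 2, 5, 7, 8], [3, 4], [6]].

The final insertion tableau P = [[1, 2, 5, 7, 8], [3, 4], [6]] has shape [5, 2, 1].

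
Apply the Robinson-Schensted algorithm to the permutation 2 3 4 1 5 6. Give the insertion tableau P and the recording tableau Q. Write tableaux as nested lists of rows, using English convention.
P = [[1, 3, 4, 5, 6], [2]], Q = [[1, 2, 3, 5, 6], [4]]

Insert each entry of the permutation into P by Schensted row insertion, recording in Q the position of each new cell.

Insert 2: appended to row 1. P = [[2]].
Insert 3: appended to row 1. P = [[2, 3]].
Insert 4: appended to row 1. P = [[2, 3, 4]].
Insert 1: 1 bumps 2 from row 1; 2 starts row 2. P = [[1, 3, 4], [2]].
Insert 5: appended to row 1. P = [[1, 3, 4, 5], [2]].
Insert 6: appended to row 1. P = [[1, 3, 4, 5, 6], [2]].

So P = [[1, 3, 4, 5, 6], [2]], Q = [[1, 2, 3, 5, 6], [4]].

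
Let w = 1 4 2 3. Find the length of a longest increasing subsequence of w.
3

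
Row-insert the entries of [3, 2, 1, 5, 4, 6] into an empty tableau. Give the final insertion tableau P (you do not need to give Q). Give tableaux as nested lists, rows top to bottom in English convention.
After inserting 3: P = [[3]].
After inserting 2: P = [[2], [3]].
After inserting 1: P = [[1], [2], [3]].
After inserting 5: P = [[1, 5], [2], [3]].
After inserting 4: P = [[1, 4], [2, 5], [3]].
After inserting 6: P = [[1, 4, 6], [2, 5], [3]].

So P = [[1, 4, 6], [2, 5], [3]].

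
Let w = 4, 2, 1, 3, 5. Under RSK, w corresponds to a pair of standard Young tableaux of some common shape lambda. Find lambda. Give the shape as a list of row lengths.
Row-insert each entry into an empty tableau.

After inserting 4: P = [[4]].
After inserting 2: P = [[2], [4]].
After inserting 1: P = [[1], [2], [4]].
After inserting 3: P = [[1, 3], [2], [4]].
After inserting 5: P = [[1, 3, 5], [2], [4]].

The final insertion tableau P = [[1, 3, 5], [2], [4]] has shape [3, 1, 1].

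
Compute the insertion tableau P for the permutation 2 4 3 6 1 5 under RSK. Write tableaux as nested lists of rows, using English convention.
Insert 2: appended to row 1. P = [[2]].
Insert 4: appended to row 1. P = [[2, 4]].
Insert 3: 3 bumps 4 from row 1; 4 starts row 2. P = [[2, 3], [4]].
Insert 6: appended to row 1. P = [[2, 3, 6], [4]].
Insert 1: 1 bumps 2 from row 1; 2 bumps 4 from row 2; 4 starts row 3. P = [[1, 3, 6], [2], [4]].
Insert 5: 5 bumps 6 from row 1; 6 appends to row 2. P = [[1, 3, 5], [2, 6], [4]].

So P = [[1, 3, 5], [2, 6], [4]].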